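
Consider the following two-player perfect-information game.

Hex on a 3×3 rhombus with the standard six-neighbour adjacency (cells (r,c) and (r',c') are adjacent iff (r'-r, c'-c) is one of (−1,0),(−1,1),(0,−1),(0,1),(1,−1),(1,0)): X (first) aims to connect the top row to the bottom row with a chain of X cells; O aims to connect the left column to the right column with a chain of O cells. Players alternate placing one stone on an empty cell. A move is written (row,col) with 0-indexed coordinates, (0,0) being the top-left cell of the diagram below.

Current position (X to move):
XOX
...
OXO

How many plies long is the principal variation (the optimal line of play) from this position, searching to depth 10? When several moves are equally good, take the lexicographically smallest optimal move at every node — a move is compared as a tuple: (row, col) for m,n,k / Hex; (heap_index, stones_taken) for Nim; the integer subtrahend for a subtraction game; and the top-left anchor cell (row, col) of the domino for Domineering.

p1 X@[XOX/.../OXO]: (1,0)[XOX/X../OXO]+1* (1,1)[XOX/.X./OXO]+1 (1,2)[XOX/..X/OXO]+1
p2 O@[XOX/X../OXO]: (1,1)[XOX/XO./OXO]-1* (1,2)[XOX/X.O/OXO]-1
p3 X@[XOX/XO./OXO]: (1,2)[XOX/XOX/OXO]+1*
p4 O@[XOX/XOX/OXO] terminal -1; root [XOX/.../OXO] d10

PV length from [XOX/.../OXO]: 3 plies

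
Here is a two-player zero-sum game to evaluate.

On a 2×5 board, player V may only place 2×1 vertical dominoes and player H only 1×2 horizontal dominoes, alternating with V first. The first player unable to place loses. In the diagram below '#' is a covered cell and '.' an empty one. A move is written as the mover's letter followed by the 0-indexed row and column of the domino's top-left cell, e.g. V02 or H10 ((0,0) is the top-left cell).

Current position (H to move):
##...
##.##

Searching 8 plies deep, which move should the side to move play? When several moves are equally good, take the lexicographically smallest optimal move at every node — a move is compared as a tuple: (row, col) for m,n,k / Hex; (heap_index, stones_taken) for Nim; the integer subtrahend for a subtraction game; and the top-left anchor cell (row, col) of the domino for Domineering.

[##.../##.##] H move#1: H02:+1/####./##.##*, H03:-1/##.##/##.##
[####./##.##] end (terminal -1, V#2); searched ##.../##.## to 8

H's best at [##.../##.##]: H02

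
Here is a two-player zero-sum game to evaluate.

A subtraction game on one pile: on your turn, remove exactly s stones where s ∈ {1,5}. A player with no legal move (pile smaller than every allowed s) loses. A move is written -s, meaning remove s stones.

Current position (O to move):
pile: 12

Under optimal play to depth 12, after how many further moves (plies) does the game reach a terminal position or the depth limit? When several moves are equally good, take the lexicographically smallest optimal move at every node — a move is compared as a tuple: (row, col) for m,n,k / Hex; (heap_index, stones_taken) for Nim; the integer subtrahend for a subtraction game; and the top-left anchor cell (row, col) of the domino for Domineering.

PV length from [12]: 12 plies

ply 1, O at 12 | -1=-1→11*; -5=-1→7
ply 2, X at 11 | -1=+1→10*; -5=+1→6
ply 3, O at 10 | -1=-1→9*; -5=-1→5
ply 4, X at 9 | -1=+1→8*; -5=+1→4
ply 5, O at 8 | -1=-1→7*; -5=-1→3
ply 6, X at 7 | -1=+1→6*; -5=+1→2
ply 7, O at 6 | -1=-1→5*; -5=-1→1
ply 8, X at 5 | -1=+1→4*; -5=+1→0
ply 9, O at 4 | -1=-1→3*
ply 10, X at 3 | -1=+1→2*
ply 11, O at 2 | -1=-1→1*
ply 12, X at 1 | -1=+1→0*
ply 13: 0 is terminal -1 (O); from 12 depth 12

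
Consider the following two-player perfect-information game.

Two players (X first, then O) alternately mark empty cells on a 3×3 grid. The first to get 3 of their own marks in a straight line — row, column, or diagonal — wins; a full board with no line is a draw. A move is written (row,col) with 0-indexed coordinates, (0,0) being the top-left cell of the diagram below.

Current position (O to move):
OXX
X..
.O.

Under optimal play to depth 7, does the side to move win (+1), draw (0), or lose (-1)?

p1 O@[OXX/X../.O.]: (1,1)[OXX/XO./.O.]+0 (1,2)[OXX/X.O/.O.]+0 (2,0)[OXX/X../OO.]+0 (2,2)[OXX/X../.OO]+1*
p2 X@[OXX/X../.OO]: (1,1)[OXX/XX./.OO]-1* (1,2)[OXX/X.X/.OO]-1 (2,0)[OXX/X../XOO]-1
p3 O@[OXX/XX./.OO]: (1,2)[OXX/XXO/.OO]-1 (2,0)[OXX/XX./OOO]+1*
p4 X@[OXX/XX./OOO] terminal -1; root [OXX/X../.O.] d7

value(OXX/X../.O., O) = +1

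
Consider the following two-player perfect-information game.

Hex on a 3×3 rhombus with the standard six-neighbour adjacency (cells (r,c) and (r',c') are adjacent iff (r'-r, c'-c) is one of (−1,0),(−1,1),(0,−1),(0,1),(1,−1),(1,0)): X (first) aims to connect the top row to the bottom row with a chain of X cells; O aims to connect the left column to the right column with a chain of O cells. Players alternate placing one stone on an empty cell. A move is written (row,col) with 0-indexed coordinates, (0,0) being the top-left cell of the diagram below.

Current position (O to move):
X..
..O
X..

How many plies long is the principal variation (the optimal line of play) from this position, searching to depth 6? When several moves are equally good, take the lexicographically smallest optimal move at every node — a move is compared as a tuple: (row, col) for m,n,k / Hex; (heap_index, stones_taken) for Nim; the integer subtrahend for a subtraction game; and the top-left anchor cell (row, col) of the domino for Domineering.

[X../..O/X..] O move#1: (0,1):-1/XO./..O/X..*, (0,2):-1/X.O/..O/X.., (1,0):-1/X../O.O/X.., (1,1):-1/X../.OO/X.., (2,1):-1/X../..O/XO., (2,2):-1/X../..O/X.O
[XO./..O/X..] X move#2: (0,2):+1/XOX/..O/X..*, (1,0):+1/XO./X.O/X.., (1,1):+1/XO./.XO/X.., (2,1):-1/XO./..O/XX., (2,2):-1/XO./..O/X.X
[XOX/..O/X..] O move#3: (1,0):-1/XOX/O.O/X..*, (1,1):-1/XOX/.OO/X.., (2,1):-1/XOX/..O/XO., (2,2):-1/XOX/..O/X.O
[XOX/O.O/X..] X move#4: (1,1):+1/XOX/OXO/X..*, (2,1):-1/XOX/O.O/XX., (2,2):-1/XOX/O.O/X.X
[XOX/OXO/X..] end (terminal -1, O#5); searched X../..O/X.. to 6

PV length from [X../..O/X..]: 4 plies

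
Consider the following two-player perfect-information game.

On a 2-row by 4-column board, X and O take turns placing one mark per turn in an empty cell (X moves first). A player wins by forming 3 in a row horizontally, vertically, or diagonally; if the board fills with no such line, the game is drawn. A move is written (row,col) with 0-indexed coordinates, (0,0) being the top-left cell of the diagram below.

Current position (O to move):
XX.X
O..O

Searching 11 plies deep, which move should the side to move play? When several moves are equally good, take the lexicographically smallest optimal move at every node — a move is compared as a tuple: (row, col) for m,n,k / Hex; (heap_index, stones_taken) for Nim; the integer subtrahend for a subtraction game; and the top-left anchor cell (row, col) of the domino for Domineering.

O's best at [XX.X/O..O]: (0,2)

[XX.X/O..O] O move#1: (0,2):+0/XXOX/O..O*, (1,1):-1/XX.X/OO.O, (1,2):-1/XX.X/O.OO
[XXOX/O..O] X move#2: (1,1):+0/XXOX/OX.O*, (1,2):+0/XXOX/O.XO
[XXOX/OX.O] O move#3: (1,2):+0/XXOX/OXOO*
[XXOX/OXOO] end (terminal +0, X#4); searched XX.X/O..O to 11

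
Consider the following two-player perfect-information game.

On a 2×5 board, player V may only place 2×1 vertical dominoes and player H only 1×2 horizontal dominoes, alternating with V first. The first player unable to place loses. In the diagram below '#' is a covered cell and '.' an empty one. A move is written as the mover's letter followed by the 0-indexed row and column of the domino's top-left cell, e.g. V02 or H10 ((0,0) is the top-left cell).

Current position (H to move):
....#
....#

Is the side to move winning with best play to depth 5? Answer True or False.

H winning at [....#/....#]: True

p1 H@[....#/....#]: H00[##..#/....#]-1 H01[.##.#/....#]+1* H02[..###/....#]-1 H10[....#/##..#]-1 H11[....#/.##.#]+1 H12[....#/..###]-1
p2 V@[.##.#/....#]: V00[###.#/#...#]-1* V03[.####/...##]-1
p3 H@[###.#/#...#]: H11[###.#/###.#]-1 H12[###.#/#.###]+1*
p4 V@[###.#/#.###] terminal -1; root [....#/....#] d5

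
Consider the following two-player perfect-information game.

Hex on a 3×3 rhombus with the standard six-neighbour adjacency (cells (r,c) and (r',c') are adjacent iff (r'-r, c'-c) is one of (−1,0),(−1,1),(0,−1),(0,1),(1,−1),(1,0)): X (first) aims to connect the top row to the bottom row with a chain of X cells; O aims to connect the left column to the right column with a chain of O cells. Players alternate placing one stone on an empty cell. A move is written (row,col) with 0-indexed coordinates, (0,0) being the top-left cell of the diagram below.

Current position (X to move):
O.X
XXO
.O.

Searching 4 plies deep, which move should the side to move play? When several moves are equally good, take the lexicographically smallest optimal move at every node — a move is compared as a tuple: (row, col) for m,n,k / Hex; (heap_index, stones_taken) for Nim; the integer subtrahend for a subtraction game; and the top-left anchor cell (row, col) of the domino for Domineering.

X's best at [O.X/XXO/.O.]: (2,0)

p1 X@[O.X/XXO/.O.]: (0,1)[OXX/XXO/.O.]-1 (2,0)[O.X/XXO/XO.]+1* (2,2)[O.X/XXO/.OX]-1
p2 O@[O.X/XXO/XO.] terminal -1; root [O.X/XXO/.O.] d4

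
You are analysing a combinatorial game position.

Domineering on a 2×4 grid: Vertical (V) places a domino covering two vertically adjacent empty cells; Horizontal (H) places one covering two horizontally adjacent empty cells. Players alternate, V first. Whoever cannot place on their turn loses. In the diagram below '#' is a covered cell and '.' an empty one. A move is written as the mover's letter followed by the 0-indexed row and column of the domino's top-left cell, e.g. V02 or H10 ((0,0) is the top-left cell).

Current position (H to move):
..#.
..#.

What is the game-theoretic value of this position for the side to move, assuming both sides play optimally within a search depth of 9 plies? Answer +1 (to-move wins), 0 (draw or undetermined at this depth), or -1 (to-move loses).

[..#./..#.] H move#1: H00:+1/###./..#.*, H10:+1/..#./###.
[###./..#.] V move#2: V03:-1/####/..##*
[####/..##] H move#3: H10:+1/####/####*
[####/####] end (terminal -1, V#4); searched ..#./..#. to 9

value(..#./..#., H) = +1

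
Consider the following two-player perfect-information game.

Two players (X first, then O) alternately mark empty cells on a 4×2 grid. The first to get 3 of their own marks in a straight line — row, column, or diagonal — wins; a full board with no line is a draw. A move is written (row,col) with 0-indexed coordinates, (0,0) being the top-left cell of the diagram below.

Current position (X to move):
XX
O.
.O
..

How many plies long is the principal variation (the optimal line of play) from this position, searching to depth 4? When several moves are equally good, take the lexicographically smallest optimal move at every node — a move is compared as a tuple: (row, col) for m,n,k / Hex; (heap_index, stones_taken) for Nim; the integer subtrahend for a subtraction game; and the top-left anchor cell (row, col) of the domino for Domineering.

ply 1, X at XX/O./.O/.. | (1,1)=+0→XX/OX/.O/..*; (2,0)=+0→XX/O./XO/..; (3,0)=+0→XX/O./.O/X.; (3,1)=+0→XX/O./.O/.X
ply 2, O at XX/OX/.O/.. | (2,0)=+0→XX/OX/OO/..*; (3,0)=+0→XX/OX/.O/O.; (3,1)=+0→XX/OX/.O/.O
ply 3, X at XX/OX/OO/.. | (3,0)=+0→XX/OX/OO/X.*; (3,1)=-1→XX/OX/OO/.X
ply 4, O at XX/OX/OO/X. | (3,1)=+0→XX/OX/OO/XO*
ply 5: XX/OX/OO/XO is terminal +0 (X); from XX/O./.O/.. depth 4

PV length from [XX/O./.O/..]: 4 plies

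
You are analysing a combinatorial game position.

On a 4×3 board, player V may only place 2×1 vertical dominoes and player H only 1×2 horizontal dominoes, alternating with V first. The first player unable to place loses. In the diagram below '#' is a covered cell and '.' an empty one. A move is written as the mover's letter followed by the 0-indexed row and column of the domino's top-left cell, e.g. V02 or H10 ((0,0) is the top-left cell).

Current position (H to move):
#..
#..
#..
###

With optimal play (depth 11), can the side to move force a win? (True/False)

p1 H@[#../#../#../###]: H01[###/#../#../###]-1 H11[#../###/#../###]+1* H21[#../#../###/###]-1
p2 V@[#../###/#../###] terminal -1; root [#../#../#../###] d11

H winning at [#../#../#../###]: True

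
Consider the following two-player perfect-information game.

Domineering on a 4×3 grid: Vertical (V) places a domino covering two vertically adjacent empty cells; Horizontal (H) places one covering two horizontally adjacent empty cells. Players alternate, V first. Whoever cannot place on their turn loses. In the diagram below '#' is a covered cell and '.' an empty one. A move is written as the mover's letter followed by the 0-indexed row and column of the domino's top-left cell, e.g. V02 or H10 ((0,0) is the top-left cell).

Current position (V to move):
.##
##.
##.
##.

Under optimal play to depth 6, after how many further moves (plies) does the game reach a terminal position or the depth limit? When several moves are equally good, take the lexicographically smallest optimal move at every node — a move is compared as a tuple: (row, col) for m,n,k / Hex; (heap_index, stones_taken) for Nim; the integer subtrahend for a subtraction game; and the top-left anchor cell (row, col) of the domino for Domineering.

p1 V@[.##/##./##./##.]: V12[.##/###/###/##.]+1* V22[.##/##./###/###]+1
p2 H@[.##/###/###/##.] terminal -1; root [.##/##./##./##.] d6

PV length from [.##/##./##./##.]: 1 ply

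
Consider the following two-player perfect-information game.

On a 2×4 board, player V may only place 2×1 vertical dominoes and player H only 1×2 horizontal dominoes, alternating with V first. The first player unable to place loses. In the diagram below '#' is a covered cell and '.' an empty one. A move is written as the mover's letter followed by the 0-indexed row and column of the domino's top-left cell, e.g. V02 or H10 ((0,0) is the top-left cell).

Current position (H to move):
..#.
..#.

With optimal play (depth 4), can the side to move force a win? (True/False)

[..#./..#.] H move#1: H00:+1/###./..#.*, H10:+1/..#./###.
[###./..#.] V move#2: V03:-1/####/..##*
[####/..##] H move#3: H10:+1/####/####*
[####/####] end (terminal -1, V#4); searched ..#./..#. to 4

H winning at [..#./..#.]: True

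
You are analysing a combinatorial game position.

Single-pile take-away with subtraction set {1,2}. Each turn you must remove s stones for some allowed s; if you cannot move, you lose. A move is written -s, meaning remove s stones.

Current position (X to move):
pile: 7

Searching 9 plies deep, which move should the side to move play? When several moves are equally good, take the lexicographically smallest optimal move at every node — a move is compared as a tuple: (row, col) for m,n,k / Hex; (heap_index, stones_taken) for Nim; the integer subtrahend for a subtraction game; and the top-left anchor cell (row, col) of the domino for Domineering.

X's best at [7]: -1

p1 X@[7]: -1[6]+1* -2[5]-1
p2 O@[6]: -1[5]-1* -2[4]-1
p3 X@[5]: -1[4]-1 -2[3]+1*
p4 O@[3]: -1[2]-1* -2[1]-1
p5 X@[2]: -1[1]-1 -2[0]+1*
p6 O@[0] terminal -1; root [7] d9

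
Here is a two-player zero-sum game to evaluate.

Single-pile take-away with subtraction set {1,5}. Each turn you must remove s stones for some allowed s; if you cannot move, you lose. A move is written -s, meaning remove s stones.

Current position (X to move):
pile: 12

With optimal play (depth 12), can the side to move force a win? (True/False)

p1 X@[12]: -1[11]-1* -5[7]-1
p2 O@[11]: -1[10]+1* -5[6]+1
p3 X@[10]: -1[9]-1* -5[5]-1
p4 O@[9]: -1[8]+1* -5[4]+1
p5 X@[8]: -1[7]-1* -5[3]-1
p6 O@[7]: -1[6]+1* -5[2]+1
p7 X@[6]: -1[5]-1* -5[1]-1
p8 O@[5]: -1[4]+1* -5[0]+1
p9 X@[4]: -1[3]-1*
p10 O@[3]: -1[2]+1*
p11 X@[2]: -1[1]-1*
p12 O@[1]: -1[0]+1*
p13 X@[0] terminal -1; root [12] d12

X winning at [12]: False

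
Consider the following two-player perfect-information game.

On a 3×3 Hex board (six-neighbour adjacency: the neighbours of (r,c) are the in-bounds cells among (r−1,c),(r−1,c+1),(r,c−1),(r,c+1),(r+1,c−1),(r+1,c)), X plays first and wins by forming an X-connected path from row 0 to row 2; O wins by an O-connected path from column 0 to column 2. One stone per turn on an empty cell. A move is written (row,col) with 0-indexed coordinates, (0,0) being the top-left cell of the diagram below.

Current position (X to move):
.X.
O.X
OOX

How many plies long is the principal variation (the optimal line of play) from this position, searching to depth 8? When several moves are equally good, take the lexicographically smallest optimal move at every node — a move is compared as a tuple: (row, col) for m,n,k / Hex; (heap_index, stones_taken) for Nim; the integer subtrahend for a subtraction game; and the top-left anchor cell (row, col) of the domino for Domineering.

PV length from [.X./O.X/OOX]: 3 plies

ply 1, X at .X./O.X/OOX | (0,0)=+1→XX./O.X/OOX*; (0,2)=+1→.XX/O.X/OOX; (1,1)=+1→.X./OXX/OOX
ply 2, O at XX./O.X/OOX | (0,2)=-1→XXO/O.X/OOX*; (1,1)=-1→XX./OOX/OOX
ply 3, X at XXO/O.X/OOX | (1,1)=+1→XXO/OXX/OOX*
ply 4: XXO/OXX/OOX is terminal -1 (O); from .X./O.X/OOX depth 8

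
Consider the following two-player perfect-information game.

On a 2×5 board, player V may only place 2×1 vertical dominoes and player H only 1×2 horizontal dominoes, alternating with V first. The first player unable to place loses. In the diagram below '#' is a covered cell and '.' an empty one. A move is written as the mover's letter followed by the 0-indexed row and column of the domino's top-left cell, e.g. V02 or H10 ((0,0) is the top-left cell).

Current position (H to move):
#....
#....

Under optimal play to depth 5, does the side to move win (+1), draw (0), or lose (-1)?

value(#..../#...., H) = +1

ply 1, H at #..../#.... | H01=-1→###../#....; H02=+1→#.##./#....*; H03=-1→#..##/#....; H11=-1→#..../###..; H12=+1→#..../#.##.; H13=-1→#..../#..##
ply 2, V at #.##./#.... | V01=-1→####./##...*; V04=-1→#.###/#...#
ply 3, H at ####./##... | H12=-1→####./####.; H13=+1→####./##.##*
ply 4: ####./##.## is terminal -1 (V); from #..../#.... depth 5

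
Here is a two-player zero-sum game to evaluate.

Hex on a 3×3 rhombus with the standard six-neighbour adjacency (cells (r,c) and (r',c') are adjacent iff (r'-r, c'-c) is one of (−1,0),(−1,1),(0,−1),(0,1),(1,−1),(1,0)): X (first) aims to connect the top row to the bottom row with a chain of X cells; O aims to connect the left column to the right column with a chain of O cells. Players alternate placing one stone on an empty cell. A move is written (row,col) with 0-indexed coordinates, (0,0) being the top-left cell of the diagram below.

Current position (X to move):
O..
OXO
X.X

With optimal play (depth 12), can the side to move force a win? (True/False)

ply 1, X at O../OXO/X.X | (0,1)=+1→OX./OXO/X.X*; (0,2)=+1→O.X/OXO/X.X; (2,1)=+1→O../OXO/XXX
ply 2: OX./OXO/X.X is terminal -1 (O); from O../OXO/X.X depth 12

X winning at [O../OXO/X.X]: True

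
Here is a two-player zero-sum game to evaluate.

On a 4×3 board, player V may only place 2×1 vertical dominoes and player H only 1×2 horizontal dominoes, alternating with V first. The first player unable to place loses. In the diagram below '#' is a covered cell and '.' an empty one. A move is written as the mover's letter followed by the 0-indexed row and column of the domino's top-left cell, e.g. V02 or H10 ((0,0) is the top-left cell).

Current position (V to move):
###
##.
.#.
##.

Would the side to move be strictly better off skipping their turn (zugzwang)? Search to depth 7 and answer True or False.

ply 1, V at ###/##./.#./##. | V12=+1→###/###/.##/##.*; V22=+1→###/##./.##/###
ply 2: ###/###/.##/##. is terminal -1 (H); from ###/##./.#./##. depth 7
if V skipped the turn, H would face:
~ ply 1: ###/##./.#./##. is terminal -1 (H); from ###/##./.#./##. depth 7
compare (V): move=+1 vs pass=+1

zugzwang(###/##./.#./##., V) = False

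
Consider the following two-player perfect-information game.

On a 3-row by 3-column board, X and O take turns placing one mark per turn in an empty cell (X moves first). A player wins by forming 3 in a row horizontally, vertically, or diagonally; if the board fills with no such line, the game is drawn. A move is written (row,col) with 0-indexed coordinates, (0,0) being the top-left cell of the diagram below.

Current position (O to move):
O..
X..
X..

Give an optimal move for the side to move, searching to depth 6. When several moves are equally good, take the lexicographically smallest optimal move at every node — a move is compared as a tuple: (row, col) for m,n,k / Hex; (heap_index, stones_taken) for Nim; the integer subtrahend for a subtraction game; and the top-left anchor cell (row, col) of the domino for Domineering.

O's best at [O../X../X..]: (0,1)

[O../X../X..] O move#1: (0,1):+1/OO./X../X..*, (0,2):+1/O.O/X../X.., (1,1):+0/O../XO./X.., (1,2):+0/O../X.O/X.., (2,1):-1/O../X../XO., (2,2):-1/O../X../X.O
[OO./X../X..] X move#2: (0,2):-1/OOX/X../X..*, (1,1):-1/OO./XX./X.., (1,2):-1/OO./X.X/X.., (2,1):-1/OO./X../XX., (2,2):-1/OO./X../X.X
[OOX/X../X..] O move#3: (1,1):+1/OOX/XO./X..*, (1,2):-1/OOX/X.O/X.., (2,1):-1/OOX/X../XO., (2,2):-1/OOX/X../X.O
[OOX/XO./X..] X move#4: (1,2):-1/OOX/XOX/X..*, (2,1):-1/OOX/XO./XX., (2,2):-1/OOX/XO./X.X
[OOX/XOX/X..] O move#5: (2,1):+1/OOX/XOX/XO.*, (2,2):+1/OOX/XOX/X.O
[OOX/XOX/XO.] end (terminal -1, X#6); searched O../X../X.. to 6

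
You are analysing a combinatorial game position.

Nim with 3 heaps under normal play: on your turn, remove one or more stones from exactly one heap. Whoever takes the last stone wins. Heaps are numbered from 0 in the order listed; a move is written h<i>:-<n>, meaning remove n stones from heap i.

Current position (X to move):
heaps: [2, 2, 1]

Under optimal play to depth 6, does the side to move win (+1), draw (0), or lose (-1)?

value((2,2,1), X) = +1

ply 1, X at (2,2,1) | h0:-1=-1→(1,2,1); h0:-2=-1→(0,2,1); h1:-1=-1→(2,1,1); h1:-2=-1→(2,0,1); h2:-1=+1→(2,2,0)*
ply 2, O at (2,2,0) | h0:-1=-1→(1,2,0)*; h0:-2=-1→(0,2,0); h1:-1=-1→(2,1,0); h1:-2=-1→(2,0,0)
ply 3, X at (1,2,0) | h0:-1=-1→(0,2,0); h1:-1=+1→(1,1,0)*; h1:-2=-1→(1,0,0)
ply 4, O at (1,1,0) | h0:-1=-1→(0,1,0)*; h1:-1=-1→(1,0,0)
ply 5, X at (0,1,0) | h1:-1=+1→(0,0,0)*
ply 6: (0,0,0) is terminal -1 (O); from (2,2,1) depth 6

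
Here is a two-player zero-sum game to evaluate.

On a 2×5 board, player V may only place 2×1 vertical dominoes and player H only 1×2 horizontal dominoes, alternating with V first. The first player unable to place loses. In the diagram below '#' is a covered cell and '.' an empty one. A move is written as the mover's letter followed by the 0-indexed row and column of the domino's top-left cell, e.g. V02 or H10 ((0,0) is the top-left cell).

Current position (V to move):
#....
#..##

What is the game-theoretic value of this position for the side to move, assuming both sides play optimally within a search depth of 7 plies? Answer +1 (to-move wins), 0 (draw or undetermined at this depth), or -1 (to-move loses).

p1 V@[#..../#..##]: V01[##.../##.##]-1 V02[#.#../#.###]+1*
p2 H@[#.#../#.###]: H03[#.###/#.###]-1*
p3 V@[#.###/#.###]: V01[#####/#####]+1*
p4 H@[#####/#####] terminal -1; root [#..../#..##] d7

value(#..../#..##, V) = +1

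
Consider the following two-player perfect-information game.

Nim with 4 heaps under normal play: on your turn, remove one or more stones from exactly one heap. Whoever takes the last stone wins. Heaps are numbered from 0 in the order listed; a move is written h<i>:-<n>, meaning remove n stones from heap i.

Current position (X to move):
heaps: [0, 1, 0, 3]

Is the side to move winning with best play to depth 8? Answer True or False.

X winning at [(0,1,0,3)]: True

[(0,1,0,3)] X move#1: h1:-1:-1/(0,0,0,3), h3:-1:-1/(0,1,0,2), h3:-2:+1/(0,1,0,1)*, h3:-3:-1/(0,1,0,0)
[(0,1,0,1)] O move#2: h1:-1:-1/(0,0,0,1)*, h3:-1:-1/(0,1,0,0)
[(0,0,0,1)] X move#3: h3:-1:+1/(0,0,0,0)*
[(0,0,0,0)] end (terminal -1, O#4); searched (0,1,0,3) to 8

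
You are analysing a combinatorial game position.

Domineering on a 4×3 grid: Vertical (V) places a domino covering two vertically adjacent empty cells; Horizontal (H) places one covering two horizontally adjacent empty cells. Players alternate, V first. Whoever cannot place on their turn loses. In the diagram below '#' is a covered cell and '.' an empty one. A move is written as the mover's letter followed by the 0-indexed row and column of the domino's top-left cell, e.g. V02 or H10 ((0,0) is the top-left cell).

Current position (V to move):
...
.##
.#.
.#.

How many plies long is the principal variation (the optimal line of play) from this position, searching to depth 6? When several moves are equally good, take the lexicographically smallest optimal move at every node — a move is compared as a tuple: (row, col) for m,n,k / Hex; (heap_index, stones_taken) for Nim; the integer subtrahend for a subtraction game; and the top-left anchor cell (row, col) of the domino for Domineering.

PV length from [.../.##/.#./.#.]: 3 plies

p1 V@[.../.##/.#./.#.]: V00[#../###/.#./.#.]+1* V10[.../###/##./.#.]+1 V20[.../.##/##./##.]+1 V22[.../.##/.##/.##]+1
p2 H@[#../###/.#./.#.]: H01[###/###/.#./.#.]-1*
p3 V@[###/###/.#./.#.]: V20[###/###/##./##.]+1* V22[###/###/.##/.##]+1
p4 H@[###/###/##./##.] terminal -1; root [.../.##/.#./.#.] d6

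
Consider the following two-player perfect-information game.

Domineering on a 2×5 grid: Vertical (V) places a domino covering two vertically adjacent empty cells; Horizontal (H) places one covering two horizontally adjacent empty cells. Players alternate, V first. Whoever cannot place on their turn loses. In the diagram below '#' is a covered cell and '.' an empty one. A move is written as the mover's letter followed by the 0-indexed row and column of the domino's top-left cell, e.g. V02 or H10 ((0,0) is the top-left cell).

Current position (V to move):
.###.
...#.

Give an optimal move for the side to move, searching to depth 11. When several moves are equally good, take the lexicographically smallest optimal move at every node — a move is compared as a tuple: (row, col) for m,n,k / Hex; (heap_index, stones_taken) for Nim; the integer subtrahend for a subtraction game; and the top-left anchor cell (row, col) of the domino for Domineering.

V's best at [.###./...#.]: V00

ply 1, V at .###./...#. | V00=+1→####./#..#.*; V04=-1→.####/...##
ply 2, H at ####./#..#. | H11=-1→####./####.*
ply 3, V at ####./####. | V04=+1→#####/#####*
ply 4: #####/##### is terminal -1 (H); from .###./...#. depth 11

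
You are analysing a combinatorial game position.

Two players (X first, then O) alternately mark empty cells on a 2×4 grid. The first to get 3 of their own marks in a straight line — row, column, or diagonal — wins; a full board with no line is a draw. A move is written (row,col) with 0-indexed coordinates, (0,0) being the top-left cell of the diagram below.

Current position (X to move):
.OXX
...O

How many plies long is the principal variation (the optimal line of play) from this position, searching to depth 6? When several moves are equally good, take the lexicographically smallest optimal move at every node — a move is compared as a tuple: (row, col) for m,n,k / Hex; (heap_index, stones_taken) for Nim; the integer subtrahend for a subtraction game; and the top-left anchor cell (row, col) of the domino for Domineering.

ply 1, X at .OXX/...O | (0,0)=+0→XOXX/...O*; (1,0)=+0→.OXX/X..O; (1,1)=+0→.OXX/.X.O; (1,2)=+0→.OXX/..XO
ply 2, O at XOXX/...O | (1,0)=+0→XOXX/O..O*; (1,1)=+0→XOXX/.O.O; (1,2)=+0→XOXX/..OO
ply 3, X at XOXX/O..O | (1,1)=+0→XOXX/OX.O*; (1,2)=+0→XOXX/O.XO
ply 4, O at XOXX/OX.O | (1,2)=+0→XOXX/OXOO*
ply 5: XOXX/OXOO is terminal +0 (X); from .OXX/...O depth 6

PV length from [.OXX/...O]: 4 plies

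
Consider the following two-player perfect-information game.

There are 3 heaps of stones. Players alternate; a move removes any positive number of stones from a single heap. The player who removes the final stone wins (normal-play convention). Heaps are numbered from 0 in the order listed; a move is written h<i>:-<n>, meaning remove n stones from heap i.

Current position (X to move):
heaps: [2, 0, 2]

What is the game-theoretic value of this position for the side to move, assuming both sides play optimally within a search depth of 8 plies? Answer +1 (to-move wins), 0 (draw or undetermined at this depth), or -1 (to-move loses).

value((2,0,2), X) = -1

p1 X@[(2,0,2)]: h0:-1[(1,0,2)]-1* h0:-2[(0,0,2)]-1 h2:-1[(2,0,1)]-1 h2:-2[(2,0,0)]-1
p2 O@[(1,0,2)]: h0:-1[(0,0,2)]-1 h2:-1[(1,0,1)]+1* h2:-2[(1,0,0)]-1
p3 X@[(1,0,1)]: h0:-1[(0,0,1)]-1* h2:-1[(1,0,0)]-1
p4 O@[(0,0,1)]: h2:-1[(0,0,0)]+1*
p5 X@[(0,0,0)] terminal -1; root [(2,0,2)] d8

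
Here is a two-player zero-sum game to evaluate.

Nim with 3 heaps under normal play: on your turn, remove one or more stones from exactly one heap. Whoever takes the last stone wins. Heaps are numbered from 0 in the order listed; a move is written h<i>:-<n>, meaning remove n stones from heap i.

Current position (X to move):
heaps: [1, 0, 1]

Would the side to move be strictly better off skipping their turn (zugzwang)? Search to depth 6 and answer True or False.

p1 X@[(1,0,1)]: h0:-1[(0,0,1)]-1* h2:-1[(1,0,0)]-1
p2 O@[(0,0,1)]: h2:-1[(0,0,0)]+1*
p3 X@[(0,0,0)] terminal -1; root [(1,0,1)] d6
suppose X passes — search the same position with O to move:
pass> p1 O@[(1,0,1)]: h0:-1[(0,0,1)]-1* h2:-1[(1,0,0)]-1
pass> p2 X@[(0,0,1)]: h2:-1[(0,0,0)]+1*
pass> p3 O@[(0,0,0)] terminal -1; root [(1,0,1)] d6
for X: play -1, pass +1

zugzwang((1,0,1), X) = True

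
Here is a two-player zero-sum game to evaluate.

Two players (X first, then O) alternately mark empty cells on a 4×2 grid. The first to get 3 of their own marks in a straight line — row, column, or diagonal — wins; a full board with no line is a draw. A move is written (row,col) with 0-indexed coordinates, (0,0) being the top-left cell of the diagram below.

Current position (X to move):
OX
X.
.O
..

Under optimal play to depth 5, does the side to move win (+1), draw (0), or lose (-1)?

value(OX/X./.O/.., X) = 0

ply 1, X at OX/X./.O/.. | (1,1)=+0→OX/XX/.O/..*; (2,0)=+0→OX/X./XO/..; (3,0)=+0→OX/X./.O/X.; (3,1)=+0→OX/X./.O/.X
ply 2, O at OX/XX/.O/.. | (2,0)=+0→OX/XX/OO/..*; (3,0)=+0→OX/XX/.O/O.; (3,1)=+0→OX/XX/.O/.O
ply 3, X at OX/XX/OO/.. | (3,0)=+0→OX/XX/OO/X.*; (3,1)=+0→OX/XX/OO/.X
ply 4, O at OX/XX/OO/X. | (3,1)=+0→OX/XX/OO/XO*
ply 5: OX/XX/OO/XO is terminal +0 (X); from OX/X./.O/.. depth 5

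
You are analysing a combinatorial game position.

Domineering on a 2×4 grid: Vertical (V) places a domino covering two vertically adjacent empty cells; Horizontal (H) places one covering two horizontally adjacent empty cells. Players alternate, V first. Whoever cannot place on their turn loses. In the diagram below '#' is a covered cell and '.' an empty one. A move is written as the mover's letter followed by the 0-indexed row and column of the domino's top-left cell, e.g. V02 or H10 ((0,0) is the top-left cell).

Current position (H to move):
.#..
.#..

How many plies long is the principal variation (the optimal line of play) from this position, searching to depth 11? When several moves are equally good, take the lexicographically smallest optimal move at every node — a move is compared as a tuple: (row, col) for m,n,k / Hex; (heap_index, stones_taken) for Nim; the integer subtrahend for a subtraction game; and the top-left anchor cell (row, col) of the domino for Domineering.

ply 1, H at .#../.#.. | H02=+1→.###/.#..*; H12=+1→.#../.###
ply 2, V at .###/.#.. | V00=-1→####/##..*
ply 3, H at ####/##.. | H12=+1→####/####*
ply 4: ####/#### is terminal -1 (V); from .#../.#.. depth 11

PV length from [.#../.#..]: 3 plies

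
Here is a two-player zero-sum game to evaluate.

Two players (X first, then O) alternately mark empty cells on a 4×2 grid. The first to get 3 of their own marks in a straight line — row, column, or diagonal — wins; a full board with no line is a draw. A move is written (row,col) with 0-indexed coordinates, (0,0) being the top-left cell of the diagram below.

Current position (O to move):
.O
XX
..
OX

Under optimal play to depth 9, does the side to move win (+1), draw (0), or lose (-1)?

p1 O@[.O/XX/../OX]: (0,0)[OO/XX/../OX]-1 (2,0)[.O/XX/O./OX]-1 (2,1)[.O/XX/.O/OX]+0*
p2 X@[.O/XX/.O/OX]: (0,0)[XO/XX/.O/OX]+0* (2,0)[.O/XX/XO/OX]+0
p3 O@[XO/XX/.O/OX]: (2,0)[XO/XX/OO/OX]+0*
p4 X@[XO/XX/OO/OX] terminal +0; root [.O/XX/../OX] d9

value(.O/XX/../OX, O) = 0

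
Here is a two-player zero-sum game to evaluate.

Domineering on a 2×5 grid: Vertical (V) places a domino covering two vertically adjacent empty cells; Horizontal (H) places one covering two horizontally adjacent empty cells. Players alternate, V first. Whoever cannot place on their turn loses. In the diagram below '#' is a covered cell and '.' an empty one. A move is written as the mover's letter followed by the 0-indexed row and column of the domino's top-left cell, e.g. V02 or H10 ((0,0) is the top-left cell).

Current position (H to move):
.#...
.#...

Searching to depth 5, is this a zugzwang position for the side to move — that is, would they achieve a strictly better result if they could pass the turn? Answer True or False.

p1 H@[.#.../.#...]: H02[.###./.#...]-1* H03[.#.##/.#...]-1 H12[.#.../.###.]-1 H13[.#.../.#.##]-1
p2 V@[.###./.#...]: V00[####./##...]-1 V04[.####/.#..#]+1*
p3 H@[.####/.#..#]: H12[.####/.####]-1*
p4 V@[.####/.####]: V00[#####/#####]+1*
p5 H@[#####/#####] terminal -1; root [.#.../.#...] d5
pass branch (V moves first from the same position):
  | p1 V@[.#.../.#...]: V00[##.../##...]-1 V02[.##../.##..]-1 V03[.#.#./.#.#.]+1* V04[.#..#/.#..#]-1
  | p2 H@[.#.#./.#.#.] terminal -1; root [.#.../.#...] d5
H moving scores -1; H passing scores -1

zugzwang(.#.../.#..., H) = False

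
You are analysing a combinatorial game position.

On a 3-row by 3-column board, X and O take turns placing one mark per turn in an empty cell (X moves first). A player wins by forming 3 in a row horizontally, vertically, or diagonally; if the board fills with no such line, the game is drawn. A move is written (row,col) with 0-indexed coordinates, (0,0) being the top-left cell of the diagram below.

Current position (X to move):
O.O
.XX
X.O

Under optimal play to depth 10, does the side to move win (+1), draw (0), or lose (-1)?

value(O.O/.XX/X.O, X) = +1

ply 1, X at O.O/.XX/X.O | (0,1)=+1→OXO/.XX/X.O*; (1,0)=+1→O.O/XXX/X.O; (2,1)=-1→O.O/.XX/XXO
ply 2, O at OXO/.XX/X.O | (1,0)=-1→OXO/OXX/X.O*; (2,1)=-1→OXO/.XX/XOO
ply 3, X at OXO/OXX/X.O | (2,1)=+1→OXO/OXX/XXO*
ply 4: OXO/OXX/XXO is terminal -1 (O); from O.O/.XX/X.O depth 10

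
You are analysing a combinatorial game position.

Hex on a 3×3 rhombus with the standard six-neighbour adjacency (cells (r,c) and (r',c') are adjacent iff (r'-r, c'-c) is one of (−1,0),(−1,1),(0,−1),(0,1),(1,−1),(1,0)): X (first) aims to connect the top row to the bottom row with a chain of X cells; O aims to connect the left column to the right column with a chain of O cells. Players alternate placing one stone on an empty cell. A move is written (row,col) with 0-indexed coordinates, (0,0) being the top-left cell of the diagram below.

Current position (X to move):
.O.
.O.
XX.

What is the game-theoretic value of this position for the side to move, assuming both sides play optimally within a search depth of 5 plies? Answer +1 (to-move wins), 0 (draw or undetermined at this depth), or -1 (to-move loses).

[.O./.O./XX.] X move#1: (0,0):-1/XO./.O./XX.*, (0,2):-1/.OX/.O./XX., (1,0):-1/.O./XO./XX., (1,2):-1/.O./.OX/XX., (2,2):-1/.O./.O./XXX
[XO./.O./XX.] O move#2: (0,2):-1/XOO/.O./XX., (1,0):+1/XO./OO./XX.*, (1,2):-1/XO./.OO/XX., (2,2):-1/XO./.O./XXO
[XO./OO./XX.] X move#3: (0,2):-1/XOX/OO./XX.*, (1,2):-1/XO./OOX/XX., (2,2):-1/XO./OO./XXX
[XOX/OO./XX.] O move#4: (1,2):+1/XOX/OOO/XX.*, (2,2):-1/XOX/OO./XXO
[XOX/OOO/XX.] end (terminal -1, X#5); searched .O./.O./XX. to 5

value(.O./.O./XX., X) = -1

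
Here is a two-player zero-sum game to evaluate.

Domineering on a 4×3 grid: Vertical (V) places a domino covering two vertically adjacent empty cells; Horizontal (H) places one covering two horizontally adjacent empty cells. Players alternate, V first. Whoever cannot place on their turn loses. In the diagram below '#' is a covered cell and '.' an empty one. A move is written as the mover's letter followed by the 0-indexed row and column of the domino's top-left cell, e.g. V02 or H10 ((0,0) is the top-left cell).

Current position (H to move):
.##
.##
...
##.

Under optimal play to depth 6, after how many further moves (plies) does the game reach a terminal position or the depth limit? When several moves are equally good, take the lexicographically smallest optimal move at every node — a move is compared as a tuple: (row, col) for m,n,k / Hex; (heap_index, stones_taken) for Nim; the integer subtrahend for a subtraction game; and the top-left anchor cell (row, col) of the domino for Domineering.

PV length from [.##/.##/.../##.]: 2 plies

p1 H@[.##/.##/.../##.]: H20[.##/.##/##./##.]-1* H21[.##/.##/.##/##.]-1
p2 V@[.##/.##/##./##.]: V00[###/###/##./##.]+1* V22[.##/.##/###/###]+1
p3 H@[###/###/##./##.] terminal -1; root [.##/.##/.../##.] d6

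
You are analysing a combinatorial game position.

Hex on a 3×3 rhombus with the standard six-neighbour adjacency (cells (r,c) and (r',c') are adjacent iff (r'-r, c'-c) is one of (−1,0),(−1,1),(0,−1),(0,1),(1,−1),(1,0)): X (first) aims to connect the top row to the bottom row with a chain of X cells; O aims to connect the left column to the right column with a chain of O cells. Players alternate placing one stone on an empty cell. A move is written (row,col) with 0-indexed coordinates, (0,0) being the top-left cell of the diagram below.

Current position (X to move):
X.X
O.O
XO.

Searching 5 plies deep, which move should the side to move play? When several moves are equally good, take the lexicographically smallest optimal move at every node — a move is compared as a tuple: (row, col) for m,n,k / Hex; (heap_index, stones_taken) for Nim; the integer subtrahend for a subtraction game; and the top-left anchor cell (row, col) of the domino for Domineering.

X's best at [X.X/O.O/XO.]: (1,1)

ply 1, X at X.X/O.O/XO. | (0,1)=-1→XXX/O.O/XO.; (1,1)=+1→X.X/OXO/XO.*; (2,2)=-1→X.X/O.O/XOX
ply 2: X.X/OXO/XO. is terminal -1 (O); from X.X/O.O/XO. depth 5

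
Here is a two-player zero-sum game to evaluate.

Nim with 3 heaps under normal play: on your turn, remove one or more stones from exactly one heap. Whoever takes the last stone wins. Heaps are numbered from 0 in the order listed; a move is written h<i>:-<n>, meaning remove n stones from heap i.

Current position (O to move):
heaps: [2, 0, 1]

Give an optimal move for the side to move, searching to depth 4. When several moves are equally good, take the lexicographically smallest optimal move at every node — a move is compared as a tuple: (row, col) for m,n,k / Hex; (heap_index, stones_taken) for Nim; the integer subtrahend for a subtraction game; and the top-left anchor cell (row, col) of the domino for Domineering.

O's best at [(2,0,1)]: h0:-1

[(2,0,1)] O move#1: h0:-1:+1/(1,0,1)*, h0:-2:-1/(0,0,1), h2:-1:-1/(2,0,0)
[(1,0,1)] X move#2: h0:-1:-1/(0,0,1)*, h2:-1:-1/(1,0,0)
[(0,0,1)] O move#3: h2:-1:+1/(0,0,0)*
[(0,0,0)] end (terminal -1, X#4); searched (2,0,1) to 4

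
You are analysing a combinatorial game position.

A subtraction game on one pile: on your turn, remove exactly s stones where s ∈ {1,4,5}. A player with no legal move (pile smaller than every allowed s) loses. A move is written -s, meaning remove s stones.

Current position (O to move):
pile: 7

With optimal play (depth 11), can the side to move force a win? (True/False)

ply 1, O at 7 | -1=-1→6; -4=-1→3; -5=+1→2*
ply 2, X at 2 | -1=-1→1*
ply 3, O at 1 | -1=+1→0*
ply 4: 0 is terminal -1 (X); from 7 depth 11

O winning at [7]: True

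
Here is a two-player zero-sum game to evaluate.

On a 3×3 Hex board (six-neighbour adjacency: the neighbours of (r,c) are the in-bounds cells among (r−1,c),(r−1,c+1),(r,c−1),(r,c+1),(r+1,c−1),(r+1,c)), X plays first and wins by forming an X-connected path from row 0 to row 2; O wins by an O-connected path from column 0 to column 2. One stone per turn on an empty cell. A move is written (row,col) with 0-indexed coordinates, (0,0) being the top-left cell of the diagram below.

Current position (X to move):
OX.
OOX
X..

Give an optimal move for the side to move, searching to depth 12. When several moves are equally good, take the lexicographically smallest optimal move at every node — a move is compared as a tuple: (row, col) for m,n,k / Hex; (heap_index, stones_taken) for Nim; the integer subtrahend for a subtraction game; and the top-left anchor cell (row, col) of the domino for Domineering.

[OX./OOX/X..] X move#1: (0,2):+1/OXX/OOX/X..*, (2,1):-1/OX./OOX/XX., (2,2):-1/OX./OOX/X.X
[OXX/OOX/X..] O move#2: (2,1):-1/OXX/OOX/XO.*, (2,2):-1/OXX/OOX/X.O
[OXX/OOX/XO.] X move#3: (2,2):+1/OXX/OOX/XOX*
[OXX/OOX/XOX] end (terminal -1, O#4); searched OX./OOX/X.. to 12

X's best at [OX./OOX/X..]: (0,2)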